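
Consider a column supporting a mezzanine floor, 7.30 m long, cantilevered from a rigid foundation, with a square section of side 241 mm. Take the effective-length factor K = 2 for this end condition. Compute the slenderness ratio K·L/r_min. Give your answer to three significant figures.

For a square r = a/√12 = 241/√12 = 69.57 mm
L_e = K·L = 2 × 7.30 m = 14.60 m = 14600 mm
λ = L_e / r_min = 14600 / 69.57 = 210

λ ≈ 210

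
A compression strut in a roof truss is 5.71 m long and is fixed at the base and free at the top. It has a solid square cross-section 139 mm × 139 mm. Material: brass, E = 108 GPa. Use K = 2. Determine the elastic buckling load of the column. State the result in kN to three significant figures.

P_cr ≈ 254 kN

I = a⁴/12 = 139⁴/12 = 3.111×10^7 mm⁴
I = 3.111×10^7 mm⁴ = 3.111×10^-5 m⁴
Effective length L_e = K·L = 2 × 5.71 = 11.42 m
P_cr = π²EI / L_e² = π² × 108×10⁹ × 3.111×10^-5 / 11.42² = 2.543×10^5 N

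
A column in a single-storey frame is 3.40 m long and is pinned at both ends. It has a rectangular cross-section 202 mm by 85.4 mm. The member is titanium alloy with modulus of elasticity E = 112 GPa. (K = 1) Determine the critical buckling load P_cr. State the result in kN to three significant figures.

Buckling occurs about the weak axis: I_min = h·b³/12 with b = 85.4 mm (the shorter side).
I_min = 202×85.4³/12 = 1.048×10^7 mm⁴
I = 1.048×10^7 mm⁴ = 1.048×10^-5 m⁴
Effective length L_e = K·L = 1 × 3.40 = 3.400 m
P_cr = π²EI / L_e² = π² × 112×10⁹ × 1.048×10^-5 / 3.400² = 1.003×10^6 N

P_cr ≈ 1000 kN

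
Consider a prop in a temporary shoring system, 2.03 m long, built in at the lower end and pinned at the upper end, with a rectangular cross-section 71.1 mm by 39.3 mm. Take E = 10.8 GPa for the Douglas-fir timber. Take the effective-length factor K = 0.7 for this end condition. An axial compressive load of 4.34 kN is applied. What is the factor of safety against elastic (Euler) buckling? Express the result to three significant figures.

n ≈ 4.37

Buckling occurs about the weak axis: I_min = h·b³/12 with b = 39.3 mm (the shorter side).
I_min = 71.1×39.3³/12 = 3.596×10^5 mm⁴
I = 3.596×10^5 mm⁴ = 3.596×10^-7 m⁴
Effective length L_e = K·L = 0.7 × 2.03 = 1.421 m
P_cr = π²EI / L_e² = π² × 10.8×10⁹ × 3.596×10^-7 / 1.421² = 1.898×10^4 N
Factor of safety n = P_cr / P = 18.985 / 4.34 = 4.37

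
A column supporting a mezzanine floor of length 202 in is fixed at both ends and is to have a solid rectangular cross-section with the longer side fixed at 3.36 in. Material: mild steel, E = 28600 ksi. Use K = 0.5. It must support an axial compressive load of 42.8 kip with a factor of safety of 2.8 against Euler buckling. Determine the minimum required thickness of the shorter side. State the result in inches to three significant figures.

b ≈ 2.49 in

Required P_cr = n·P = 2.8 × 42.8 = 119.8 kip
L_e = K·L = 0.5 × 202 = 101.0 in
Required I = P_cr·L_e²/(π²E) = 1.198×10^5 × 101.0² / (π² × 2.86×10^7) = 4.331 in⁴
Rectangle, weak axis: I_min = h·b³/12 with h = 3.36 in fixed  ⇒  b = (12I/h)^(1/3) = 2.49 in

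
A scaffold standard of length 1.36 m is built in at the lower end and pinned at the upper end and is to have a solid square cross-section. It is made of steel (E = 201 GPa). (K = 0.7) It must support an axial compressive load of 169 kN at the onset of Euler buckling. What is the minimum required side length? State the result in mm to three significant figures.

L_e = K·L = 0.7 × 1.36 = 0.9520 m
Required I = P_cr·L_e²/(π²E) = 1.690×10^5 × 0.9520² / (π² × 2.01×10^11) = 7.721×10^-8 m⁴
I_req = 7.721×10^4 mm⁴
Solid square: I = a⁴/12  ⇒  a = (12I)^(1/4) = (12×7.721×10^4)^(1/4) = 31.0 mm

a ≈ 31.0 mm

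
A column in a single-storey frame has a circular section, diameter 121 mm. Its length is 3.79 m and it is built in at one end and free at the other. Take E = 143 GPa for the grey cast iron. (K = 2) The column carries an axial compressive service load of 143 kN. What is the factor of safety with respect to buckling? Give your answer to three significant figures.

I = πd⁴/64 = π×121⁴/64 = 1.052×10^7 mm⁴
I = 1.052×10^7 mm⁴ = 1.052×10^-5 m⁴
Effective length L_e = K·L = 2 × 3.79 = 7.580 m
P_cr = π²EI / L_e² = π² × 143×10⁹ × 1.052×10^-5 / 7.580² = 2.585×10^5 N
Factor of safety n = P_cr / P = 258.47 / 143 = 1.81

n ≈ 1.81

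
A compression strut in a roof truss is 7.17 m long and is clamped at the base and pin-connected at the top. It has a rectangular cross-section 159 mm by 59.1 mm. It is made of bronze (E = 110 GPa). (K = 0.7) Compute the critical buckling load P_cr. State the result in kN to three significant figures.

Buckling occurs about the weak axis: I_min = h·b³/12 with b = 59.1 mm (the shorter side).
I_min = 159×59.1³/12 = 2.735×10^6 mm⁴
I = 2.735×10^6 mm⁴ = 2.735×10^-6 m⁴
Effective length L_e = K·L = 0.7 × 7.17 = 5.019 m
P_cr = π²EI / L_e² = π² × 110×10⁹ × 2.735×10^-6 / 5.019² = 1.179×10^5 N

P_cr ≈ 118 kN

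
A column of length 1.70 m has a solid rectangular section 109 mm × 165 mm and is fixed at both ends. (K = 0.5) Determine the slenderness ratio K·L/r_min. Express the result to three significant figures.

λ ≈ 27.0

Buckling occurs about the weak axis: I_min = h·b³/12 with b = 109 mm (the shorter side).
I_min = 165×109³/12 = 1.781×10^7 mm⁴
A = 1.798×10^4 mm²;  r_min = √(I/A) = √(1.781×10^7/1.798×10^4) = 31.47 mm
L_e = K·L = 0.5 × 1.70 m = 0.8500 m = 850.00 mm
λ = L_e / r_min = 850.00 / 31.47 = 27.0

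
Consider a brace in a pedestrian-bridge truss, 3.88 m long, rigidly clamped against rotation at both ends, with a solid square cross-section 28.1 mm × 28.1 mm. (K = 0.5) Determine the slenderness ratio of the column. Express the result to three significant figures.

I = a⁴/12 = 28.1⁴/12 = 5.196×10^4 mm⁴
A = 789.6 mm²;  r_min = √(I/A) = √(5.196×10^4/789.6) = 8.112 mm
L_e = K·L = 0.5 × 3.88 m = 1.940 m = 1940.0 mm
λ = L_e / r_min = 1940.0 / 8.112 = 239

λ ≈ 239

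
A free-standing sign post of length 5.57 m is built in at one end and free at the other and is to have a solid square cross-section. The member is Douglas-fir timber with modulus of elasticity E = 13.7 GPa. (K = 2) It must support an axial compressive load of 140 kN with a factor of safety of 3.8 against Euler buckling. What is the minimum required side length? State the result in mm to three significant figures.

Required P_cr = n·P = 3.8 × 140 = 532.0 kN
L_e = K·L = 2 × 5.57 = 11.14 m
Required I = P_cr·L_e²/(π²E) = 5.320×10^5 × 11.14² / (π² × 1.37×10^10) = 4.883×10^-4 m⁴
I_req = 4.883×10^8 mm⁴
Solid square: I = a⁴/12  ⇒  a = (12I)^(1/4) = (12×4.883×10^8)^(1/4) = 277 mm

a ≈ 277 mm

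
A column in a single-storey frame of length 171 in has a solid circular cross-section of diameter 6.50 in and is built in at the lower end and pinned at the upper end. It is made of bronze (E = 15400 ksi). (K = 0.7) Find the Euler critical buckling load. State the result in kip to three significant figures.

I = πd⁴/64 = π×6.50⁴/64 = 87.62 in⁴
Effective length L_e = K·L = 0.7 × 171 = 119.7 in
P_cr = π²EI / L_e² = π² × 15400×10³ × 87.62 / 119.7² = 9.295×10^5 lb

P_cr ≈ 930 kip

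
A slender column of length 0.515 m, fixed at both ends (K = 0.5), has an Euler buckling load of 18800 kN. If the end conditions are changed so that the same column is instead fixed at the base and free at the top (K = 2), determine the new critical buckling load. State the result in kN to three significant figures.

P_cr ≈ 1180 kN

P_cr ∝ 1/K², so P_cr,new = P_cr,old × (K_old/K_new)² = 18800 × (0.5/2)²
= 18800 × 0.06250 = 1180 kN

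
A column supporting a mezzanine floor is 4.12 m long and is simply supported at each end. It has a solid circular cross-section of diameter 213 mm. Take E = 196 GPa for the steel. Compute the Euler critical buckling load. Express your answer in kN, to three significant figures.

P_cr ≈ 11500 kN

I = πd⁴/64 = π×213⁴/64 = 1.010×10^8 mm⁴
I = 1.010×10^8 mm⁴ = 1.010×10^-4 m⁴
Effective length L_e = K·L = 1 × 4.12 = 4.120 m
P_cr = π²EI / L_e² = π² × 196×10⁹ × 1.010×10^-4 / 4.120² = 1.151×10^7 N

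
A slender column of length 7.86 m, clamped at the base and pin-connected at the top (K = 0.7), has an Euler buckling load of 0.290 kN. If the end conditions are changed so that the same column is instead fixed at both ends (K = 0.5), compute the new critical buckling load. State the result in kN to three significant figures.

P_cr ≈ 0.568 kN

P_cr ∝ 1/K², so P_cr,new = P_cr,old × (K_old/K_new)² = 0.290 × (0.7/0.5)²
= 0.290 × 1.960 = 0.568 kN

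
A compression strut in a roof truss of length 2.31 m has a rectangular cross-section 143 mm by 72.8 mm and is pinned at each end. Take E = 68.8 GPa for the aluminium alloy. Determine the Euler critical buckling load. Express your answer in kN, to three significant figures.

Buckling occurs about the weak axis: I_min = h·b³/12 with b = 72.8 mm (the shorter side).
I_min = 143×72.8³/12 = 4.598×10^6 mm⁴
I = 4.598×10^6 mm⁴ = 4.598×10^-6 m⁴
Effective length L_e = K·L = 1 × 2.31 = 2.310 m
P_cr = π²EI / L_e² = π² × 68.8×10⁹ × 4.598×10^-6 / 2.310² = 5.851×10^5 N

P_cr ≈ 585 kN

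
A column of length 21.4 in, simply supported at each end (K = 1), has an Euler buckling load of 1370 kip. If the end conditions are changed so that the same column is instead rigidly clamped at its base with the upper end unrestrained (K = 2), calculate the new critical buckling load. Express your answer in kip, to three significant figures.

P_cr ≈ 342 kip

P_cr ∝ 1/K², so P_cr,new = P_cr,old × (K_old/K_new)² = 1370 × (1/2)²
= 1370 × 0.2500 = 342 kip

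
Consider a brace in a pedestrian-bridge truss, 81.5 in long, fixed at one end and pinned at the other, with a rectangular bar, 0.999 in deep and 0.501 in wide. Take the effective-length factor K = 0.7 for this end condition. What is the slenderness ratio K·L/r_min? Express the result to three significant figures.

λ ≈ 394

Buckling occurs about the weak axis: I_min = h·b³/12 with b = 0.501 in (the shorter side).
I_min = 0.999×0.501³/12 = 1.047×10^-2 in⁴
A = 0.5005 in²;  r_min = √(I/A) = √(1.047×10^-2/0.5005) = 0.1446 in
L_e = K·L = 0.7 × 81.5 = 57.05 in
λ = L_e / r_min = 57.050 / 0.1446 = 394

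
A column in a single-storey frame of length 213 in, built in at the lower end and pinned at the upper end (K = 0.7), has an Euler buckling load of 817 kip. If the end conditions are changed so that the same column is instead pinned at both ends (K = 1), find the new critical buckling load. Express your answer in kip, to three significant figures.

P_cr ∝ 1/K², so P_cr,new = P_cr,old × (K_old/K_new)² = 817 × (0.7/1)²
= 817 × 0.4900 = 400 kip

P_cr ≈ 400 kip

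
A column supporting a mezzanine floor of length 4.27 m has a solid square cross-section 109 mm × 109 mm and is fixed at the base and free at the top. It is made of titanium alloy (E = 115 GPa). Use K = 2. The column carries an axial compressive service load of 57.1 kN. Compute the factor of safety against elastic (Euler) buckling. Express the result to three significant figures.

n ≈ 3.21

I = a⁴/12 = 109⁴/12 = 1.176×10^7 mm⁴
I = 1.176×10^7 mm⁴ = 1.176×10^-5 m⁴
Effective length L_e = K·L = 2 × 4.27 = 8.540 m
P_cr = π²EI / L_e² = π² × 115×10⁹ × 1.176×10^-5 / 8.540² = 1.831×10^5 N
Factor of safety n = P_cr / P = 183.07 / 57.1 = 3.21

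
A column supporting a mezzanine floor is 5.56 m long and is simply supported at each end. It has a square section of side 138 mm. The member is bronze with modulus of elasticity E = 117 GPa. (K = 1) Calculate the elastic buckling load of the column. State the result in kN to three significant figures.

P_cr ≈ 1130 kN

I = a⁴/12 = 138⁴/12 = 3.022×10^7 mm⁴
I = 3.022×10^7 mm⁴ = 3.022×10^-5 m⁴
Effective length L_e = K·L = 1 × 5.56 = 5.560 m
P_cr = π²EI / L_e² = π² × 117×10⁹ × 3.022×10^-5 / 5.560² = 1.129×10^6 N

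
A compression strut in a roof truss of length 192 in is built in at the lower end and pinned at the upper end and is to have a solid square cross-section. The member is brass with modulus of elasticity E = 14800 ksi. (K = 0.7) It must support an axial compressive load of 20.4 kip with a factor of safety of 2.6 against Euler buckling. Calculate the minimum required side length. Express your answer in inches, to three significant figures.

a ≈ 2.98 in

Required P_cr = n·P = 2.6 × 20.4 = 53.04 kip
L_e = K·L = 0.7 × 192 = 134.4 in
Required I = P_cr·L_e²/(π²E) = 5.304×10^4 × 134.4² / (π² × 1.48×10^7) = 6.559 in⁴
Solid square: I = a⁴/12  ⇒  a = (12I)^(1/4) = (12×6.559)^(1/4) = 2.98 in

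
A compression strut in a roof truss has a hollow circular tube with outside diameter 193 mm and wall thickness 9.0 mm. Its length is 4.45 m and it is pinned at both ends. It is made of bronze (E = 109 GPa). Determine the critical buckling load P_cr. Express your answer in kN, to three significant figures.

P_cr ≈ 1200 kN

Inner diameter d_i = 193 − 2×9.0 = 175.0 mm
I = π(d_o⁴ − d_i⁴)/64 = π(193⁴ − 175.0⁴)/64 = 2.207×10^7 mm⁴
I = 2.207×10^7 mm⁴ = 2.207×10^-5 m⁴
Effective length L_e = K·L = 1 × 4.45 = 4.450 m
P_cr = π²EI / L_e² = π² × 109×10⁹ × 2.207×10^-5 / 4.450² = 1.199×10^6 N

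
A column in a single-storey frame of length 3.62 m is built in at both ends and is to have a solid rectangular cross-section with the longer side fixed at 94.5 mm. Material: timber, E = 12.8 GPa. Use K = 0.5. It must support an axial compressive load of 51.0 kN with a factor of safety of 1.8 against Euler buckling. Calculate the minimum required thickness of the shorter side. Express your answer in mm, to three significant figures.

b ≈ 67.1 mm

Required P_cr = n·P = 1.8 × 51.0 = 91.80 kN
L_e = K·L = 0.5 × 3.62 = 1.810 m
Required I = P_cr·L_e²/(π²E) = 9.180×10^4 × 1.810² / (π² × 1.28×10^10) = 2.381×10^-6 m⁴
I_req = 2.381×10^6 mm⁴
Rectangle, weak axis: I_min = h·b³/12 with h = 94.5 mm fixed  ⇒  b = (12I/h)^(1/3) = 67.1 mm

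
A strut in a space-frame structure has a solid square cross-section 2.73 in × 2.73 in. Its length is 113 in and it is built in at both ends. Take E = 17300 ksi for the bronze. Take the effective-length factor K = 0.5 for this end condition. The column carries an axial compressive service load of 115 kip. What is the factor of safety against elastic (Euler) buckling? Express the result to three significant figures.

n ≈ 2.15

I = a⁴/12 = 2.73⁴/12 = 4.629 in⁴
Effective length L_e = K·L = 0.5 × 113 = 56.50 in
P_cr = π²EI / L_e² = π² × 17300×10³ × 4.629 / 56.50² = 2.476×10^5 lb
Factor of safety n = P_cr / P = 247.58 / 115 = 2.15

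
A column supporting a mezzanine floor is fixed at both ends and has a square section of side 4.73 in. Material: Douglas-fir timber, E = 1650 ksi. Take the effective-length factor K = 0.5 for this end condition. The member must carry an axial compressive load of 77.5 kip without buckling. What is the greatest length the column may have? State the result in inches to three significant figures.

L_max ≈ 187 in

I = a⁴/12 = 4.73⁴/12 = 41.71 in⁴
At the buckling limit P_cr = P = 7.750×10^4 lb
From P_cr = π²EI/(K·L)²:  L = (1/K)·√(π²EI/P_cr) = (1/0.5)·√(π²×1.65×10^6×41.71/7.750×10^4)
L = 187 in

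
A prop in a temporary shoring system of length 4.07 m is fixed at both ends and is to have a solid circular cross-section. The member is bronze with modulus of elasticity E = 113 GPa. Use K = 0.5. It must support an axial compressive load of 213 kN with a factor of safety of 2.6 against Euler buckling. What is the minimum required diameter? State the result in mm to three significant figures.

Required P_cr = n·P = 2.6 × 213 = 553.8 kN
L_e = K·L = 0.5 × 4.07 = 2.035 m
Required I = P_cr·L_e²/(π²E) = 5.538×10^5 × 2.035² / (π² × 1.13×10^11) = 2.056×10^-6 m⁴
I_req = 2.056×10^6 mm⁴
Solid circle: I = πd⁴/64  ⇒  d = (64I/π)^(1/4) = (64×2.056×10^6/π)^(1/4) = 80.5 mm

d ≈ 80.5 mm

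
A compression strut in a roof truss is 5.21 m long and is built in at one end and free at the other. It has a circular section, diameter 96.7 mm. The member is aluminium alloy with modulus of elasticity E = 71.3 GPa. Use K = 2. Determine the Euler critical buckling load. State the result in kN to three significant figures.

P_cr ≈ 27.8 kN

I = πd⁴/64 = π×96.7⁴/64 = 4.292×10^6 mm⁴
I = 4.292×10^6 mm⁴ = 4.292×10^-6 m⁴
Effective length L_e = K·L = 2 × 5.21 = 10.42 m
P_cr = π²EI / L_e² = π² × 71.3×10⁹ × 4.292×10^-6 / 10.42² = 2.782×10^4 N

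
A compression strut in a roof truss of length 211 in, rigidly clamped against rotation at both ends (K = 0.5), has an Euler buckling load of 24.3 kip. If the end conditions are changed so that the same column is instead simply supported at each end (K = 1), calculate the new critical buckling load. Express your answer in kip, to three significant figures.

P_cr ≈ 6.08 kip

P_cr ∝ 1/K², so P_cr,new = P_cr,old × (K_old/K_new)² = 24.3 × (0.5/1)²
= 24.3 × 0.2500 = 6.08 kip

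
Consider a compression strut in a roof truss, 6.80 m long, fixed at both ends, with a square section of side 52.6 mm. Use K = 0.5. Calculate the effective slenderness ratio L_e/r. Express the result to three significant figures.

I = a⁴/12 = 52.6⁴/12 = 6.379×10^5 mm⁴
A = 2.767×10^3 mm²;  r_min = √(I/A) = √(6.379×10^5/2.767×10^3) = 15.18 mm
L_e = K·L = 0.5 × 6.80 m = 3.400 m = 3400.0 mm
λ = L_e / r_min = 3400.0 / 15.18 = 224

λ ≈ 224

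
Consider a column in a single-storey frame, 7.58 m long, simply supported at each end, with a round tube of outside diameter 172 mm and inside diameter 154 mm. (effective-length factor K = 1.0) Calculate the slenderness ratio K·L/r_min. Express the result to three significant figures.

d_o = 172 mm, d_i = 154 mm
I = π(d_o⁴ − d_i⁴)/64 = π(172⁴ − 154.0⁴)/64 = 1.535×10^7 mm⁴
A = 4.609×10^3 mm²;  r_min = √(I/A) = √(1.535×10^7/4.609×10^3) = 57.72 mm
L_e = K·L = 1 × 7.58 m = 7.580 m = 7580.0 mm
λ = L_e / r_min = 7580.0 / 57.72 = 131

λ ≈ 131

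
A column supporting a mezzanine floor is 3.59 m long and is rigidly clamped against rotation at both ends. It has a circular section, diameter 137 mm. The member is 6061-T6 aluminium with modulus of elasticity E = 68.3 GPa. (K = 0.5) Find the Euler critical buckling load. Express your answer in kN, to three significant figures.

I = πd⁴/64 = π×137⁴/64 = 1.729×10^7 mm⁴
I = 1.729×10^7 mm⁴ = 1.729×10^-5 m⁴
Effective length L_e = K·L = 0.5 × 3.59 = 1.795 m
P_cr = π²EI / L_e² = π² × 68.3×10⁹ × 1.729×10^-5 / 1.795² = 3.618×10^6 N

P_cr ≈ 3620 kN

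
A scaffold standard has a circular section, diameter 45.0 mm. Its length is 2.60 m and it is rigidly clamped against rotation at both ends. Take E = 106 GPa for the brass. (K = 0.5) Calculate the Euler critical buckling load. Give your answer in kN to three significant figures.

P_cr ≈ 125 kN

I = πd⁴/64 = π×45.0⁴/64 = 2.013×10^5 mm⁴
I = 2.013×10^5 mm⁴ = 2.013×10^-7 m⁴
Effective length L_e = K·L = 0.5 × 2.60 = 1.300 m
P_cr = π²EI / L_e² = π² × 106×10⁹ × 2.013×10^-7 / 1.300² = 1.246×10^5 N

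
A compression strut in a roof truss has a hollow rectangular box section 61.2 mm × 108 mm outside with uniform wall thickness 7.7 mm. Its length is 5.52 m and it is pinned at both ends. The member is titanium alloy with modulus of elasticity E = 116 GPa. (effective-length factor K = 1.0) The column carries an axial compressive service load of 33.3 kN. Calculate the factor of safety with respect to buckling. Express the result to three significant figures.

n ≈ 1.49

Inner dimensions: h_i = 108 − 2×7.7 = 92.60 mm, b_i = 61.2 − 2×7.7 = 45.80 mm
Weak-axis I_min = (h_o·b_o³ − h_i·b_i³)/12 with b_o = 61.2, b_i = 45.80 mm (shorter outer/inner sides).
I_min = (108×61.2³ − 92.60×45.80³)/12 = 1.322×10^6 mm⁴
I = 1.322×10^6 mm⁴ = 1.322×10^-6 m⁴
Effective length L_e = K·L = 1 × 5.52 = 5.520 m
P_cr = π²EI / L_e² = π² × 116×10⁹ × 1.322×10^-6 / 5.520² = 4.966×10^4 N
Factor of safety n = P_cr / P = 49.658 / 33.3 = 1.49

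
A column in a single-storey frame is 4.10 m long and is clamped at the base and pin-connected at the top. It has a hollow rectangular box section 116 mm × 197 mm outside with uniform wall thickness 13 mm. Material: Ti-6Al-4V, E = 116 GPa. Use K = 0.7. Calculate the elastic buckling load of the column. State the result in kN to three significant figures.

Inner dimensions: h_i = 197 − 2×13 = 171.0 mm, b_i = 116 − 2×13 = 90.00 mm
Weak-axis I_min = (h_o·b_o³ − h_i·b_i³)/12 with b_o = 116, b_i = 90.00 mm (shorter outer/inner sides).
I_min = (197×116³ − 171.0×90.00³)/12 = 1.524×10^7 mm⁴
I = 1.524×10^7 mm⁴ = 1.524×10^-5 m⁴
Effective length L_e = K·L = 0.7 × 4.10 = 2.870 m
P_cr = π²EI / L_e² = π² × 116×10⁹ × 1.524×10^-5 / 2.870² = 2.118×10^6 N

P_cr ≈ 2120 kN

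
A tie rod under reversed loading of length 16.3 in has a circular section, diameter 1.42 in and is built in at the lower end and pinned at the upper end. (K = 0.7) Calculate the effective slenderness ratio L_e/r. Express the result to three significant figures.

λ ≈ 32.1

For a solid circle r = d/4 = 1.42/4 = 0.3550 in
L_e = K·L = 0.7 × 16.3 = 11.41 in
λ = L_e / r_min = 11.410 / 0.3550 = 32.1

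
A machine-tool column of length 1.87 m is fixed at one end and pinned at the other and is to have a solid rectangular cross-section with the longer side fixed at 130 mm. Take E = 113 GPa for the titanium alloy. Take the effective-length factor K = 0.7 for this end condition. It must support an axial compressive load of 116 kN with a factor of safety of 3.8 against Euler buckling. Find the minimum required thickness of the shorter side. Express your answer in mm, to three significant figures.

b ≈ 39.7 mm

Required P_cr = n·P = 3.8 × 116 = 440.8 kN
L_e = K·L = 0.7 × 1.87 = 1.309 m
Required I = P_cr·L_e²/(π²E) = 4.408×10^5 × 1.309² / (π² × 1.13×10^11) = 6.772×10^-7 m⁴
I_req = 6.772×10^5 mm⁴
Rectangle, weak axis: I_min = h·b³/12 with h = 130 mm fixed  ⇒  b = (12I/h)^(1/3) = 39.7 mm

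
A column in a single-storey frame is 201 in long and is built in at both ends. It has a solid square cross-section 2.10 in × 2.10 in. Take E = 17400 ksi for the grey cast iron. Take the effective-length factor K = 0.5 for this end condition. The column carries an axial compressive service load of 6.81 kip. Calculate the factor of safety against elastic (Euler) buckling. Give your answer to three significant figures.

n ≈ 4.05

I = a⁴/12 = 2.10⁴/12 = 1.621 in⁴
Effective length L_e = K·L = 0.5 × 201 = 100.5 in
P_cr = π²EI / L_e² = π² × 17400×10³ × 1.621 / 100.5² = 2.756×10^4 lb
Factor of safety n = P_cr / P = 27.556 / 6.81 = 4.05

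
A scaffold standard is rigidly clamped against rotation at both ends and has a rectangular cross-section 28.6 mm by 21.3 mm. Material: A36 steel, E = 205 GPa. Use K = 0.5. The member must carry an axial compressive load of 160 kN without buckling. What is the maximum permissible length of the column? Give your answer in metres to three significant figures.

Buckling occurs about the weak axis: I_min = h·b³/12 with b = 21.3 mm (the shorter side).
I_min = 28.6×21.3³/12 = 2.303×10^4 mm⁴
I = 2.303×10^-8 m⁴
At the buckling limit P_cr = P = 1.600×10^5 N
From P_cr = π²EI/(K·L)²:  L = (1/K)·√(π²EI/P_cr) = (1/0.5)·√(π²×2.05×10^11×2.303×10^-8/1.600×10^5)
L = 1.08 m

L_max ≈ 1.08 m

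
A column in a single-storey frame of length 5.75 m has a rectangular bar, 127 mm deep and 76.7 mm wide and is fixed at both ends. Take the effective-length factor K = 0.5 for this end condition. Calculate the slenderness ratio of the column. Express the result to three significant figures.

For a rectangle r_min = b/√12 = 76.7/√12 = 22.14 mm
L_e = K·L = 0.5 × 5.75 m = 2.875 m = 2875.0 mm
λ = L_e / r_min = 2875.0 / 22.14 = 130

λ ≈ 130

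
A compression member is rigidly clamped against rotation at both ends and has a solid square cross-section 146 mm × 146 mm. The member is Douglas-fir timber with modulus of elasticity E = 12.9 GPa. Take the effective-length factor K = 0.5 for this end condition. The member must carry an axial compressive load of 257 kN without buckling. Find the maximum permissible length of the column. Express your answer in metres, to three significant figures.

I = a⁴/12 = 146⁴/12 = 3.786×10^7 mm⁴
I = 3.786×10^-5 m⁴
At the buckling limit P_cr = P = 2.570×10^5 N
From P_cr = π²EI/(K·L)²:  L = (1/K)·√(π²EI/P_cr) = (1/0.5)·√(π²×1.29×10^10×3.786×10^-5/2.570×10^5)
L = 8.66 m

L_max ≈ 8.66 m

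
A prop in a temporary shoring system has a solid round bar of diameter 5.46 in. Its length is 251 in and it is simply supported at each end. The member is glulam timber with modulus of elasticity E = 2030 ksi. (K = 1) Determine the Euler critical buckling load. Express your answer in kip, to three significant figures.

P_cr ≈ 13.9 kip

I = πd⁴/64 = π×5.46⁴/64 = 43.63 in⁴
Effective length L_e = K·L = 1 × 251 = 251.0 in
P_cr = π²EI / L_e² = π² × 2030×10³ × 43.63 / 251.0² = 1.387×10^4 lb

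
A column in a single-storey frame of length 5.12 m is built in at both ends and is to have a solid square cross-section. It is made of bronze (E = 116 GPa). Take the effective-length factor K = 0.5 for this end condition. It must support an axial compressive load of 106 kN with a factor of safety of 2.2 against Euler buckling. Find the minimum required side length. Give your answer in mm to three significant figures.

Required P_cr = n·P = 2.2 × 106 = 233.2 kN
L_e = K·L = 0.5 × 5.12 = 2.560 m
Required I = P_cr·L_e²/(π²E) = 2.332×10^5 × 2.560² / (π² × 1.16×10^11) = 1.335×10^-6 m⁴
I_req = 1.335×10^6 mm⁴
Solid square: I = a⁴/12  ⇒  a = (12I)^(1/4) = (12×1.335×10^6)^(1/4) = 63.3 mm

a ≈ 63.3 mm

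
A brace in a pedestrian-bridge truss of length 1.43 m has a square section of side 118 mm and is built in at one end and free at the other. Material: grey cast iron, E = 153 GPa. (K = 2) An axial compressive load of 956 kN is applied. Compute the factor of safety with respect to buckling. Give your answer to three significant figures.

I = a⁴/12 = 118⁴/12 = 1.616×10^7 mm⁴
I = 1.616×10^7 mm⁴ = 1.616×10^-5 m⁴
Effective length L_e = K·L = 2 × 1.43 = 2.860 m
P_cr = π²EI / L_e² = π² × 153×10⁹ × 1.616×10^-5 / 2.860² = 2.983×10^6 N
Factor of safety n = P_cr / P = 2982.7 / 956 = 3.12

n ≈ 3.12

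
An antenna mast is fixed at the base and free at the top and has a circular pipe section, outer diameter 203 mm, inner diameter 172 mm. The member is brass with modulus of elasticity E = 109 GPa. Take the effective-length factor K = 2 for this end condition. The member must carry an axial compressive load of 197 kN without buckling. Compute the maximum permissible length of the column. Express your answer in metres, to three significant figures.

d_o = 203 mm, d_i = 172 mm
I = π(d_o⁴ − d_i⁴)/64 = π(203⁴ − 172.0⁴)/64 = 4.040×10^7 mm⁴
I = 4.040×10^-5 m⁴
At the buckling limit P_cr = P = 1.970×10^5 N
From P_cr = π²EI/(K·L)²:  L = (1/K)·√(π²EI/P_cr) = (1/2)·√(π²×1.09×10^11×4.040×10^-5/1.970×10^5)
L = 7.43 m

L_max ≈ 7.43 m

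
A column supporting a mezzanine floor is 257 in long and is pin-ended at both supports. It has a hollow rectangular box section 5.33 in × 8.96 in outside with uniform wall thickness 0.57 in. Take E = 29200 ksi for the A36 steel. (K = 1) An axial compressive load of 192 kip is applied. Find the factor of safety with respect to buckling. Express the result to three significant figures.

n ≈ 1.48

Inner dimensions: h_i = 8.96 − 2×0.57 = 7.820 in, b_i = 5.33 − 2×0.57 = 4.190 in
Weak-axis I_min = (h_o·b_o³ − h_i·b_i³)/12 with b_o = 5.33, b_i = 4.190 in (shorter outer/inner sides).
I_min = (8.96×5.33³ − 7.820×4.190³)/12 = 65.12 in⁴
Effective length L_e = K·L = 1 × 257 = 257.0 in
P_cr = π²EI / L_e² = π² × 29200×10³ × 65.12 / 257.0² = 2.842×10^5 lb
Factor of safety n = P_cr / P = 284.15 / 192 = 1.48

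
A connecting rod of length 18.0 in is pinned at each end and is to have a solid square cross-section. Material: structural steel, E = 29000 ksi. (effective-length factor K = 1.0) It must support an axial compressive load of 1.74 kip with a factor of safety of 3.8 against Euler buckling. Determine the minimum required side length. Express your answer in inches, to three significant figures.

Required P_cr = n·P = 3.8 × 1.74 = 6.612 kip
L_e = K·L = 1 × 18.0 = 18.00 in
Required I = P_cr·L_e²/(π²E) = 6.612×10^3 × 18.00² / (π² × 2.90×10^7) = 7.485×10^-3 in⁴
Solid square: I = a⁴/12  ⇒  a = (12I)^(1/4) = (12×7.485×10^-3)^(1/4) = 0.547 in

a ≈ 0.547 in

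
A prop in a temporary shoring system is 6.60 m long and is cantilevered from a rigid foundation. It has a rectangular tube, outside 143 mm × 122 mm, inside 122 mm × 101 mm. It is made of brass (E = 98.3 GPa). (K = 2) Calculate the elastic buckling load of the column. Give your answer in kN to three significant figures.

P_cr ≈ 62.2 kN

Weak-axis I_min = (h_o·b_o³ − h_i·b_i³)/12 with b_o = 122, b_i = 101.0 mm (shorter outer/inner sides).
I_min = (143×122³ − 122.0×101.0³)/12 = 1.116×10^7 mm⁴
I = 1.116×10^7 mm⁴ = 1.116×10^-5 m⁴
Effective length L_e = K·L = 2 × 6.60 = 13.20 m
P_cr = π²EI / L_e² = π² × 98.3×10⁹ × 1.116×10^-5 / 13.20² = 6.216×10^4 N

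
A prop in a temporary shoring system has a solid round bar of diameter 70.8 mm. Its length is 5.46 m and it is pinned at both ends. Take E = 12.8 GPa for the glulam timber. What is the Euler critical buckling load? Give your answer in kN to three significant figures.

I = πd⁴/64 = π×70.8⁴/64 = 1.233×10^6 mm⁴
I = 1.233×10^6 mm⁴ = 1.233×10^-6 m⁴
Effective length L_e = K·L = 1 × 5.46 = 5.460 m
P_cr = π²EI / L_e² = π² × 12.8×10⁹ × 1.233×10^-6 / 5.460² = 5.227×10^3 N

P_cr ≈ 5.23 kN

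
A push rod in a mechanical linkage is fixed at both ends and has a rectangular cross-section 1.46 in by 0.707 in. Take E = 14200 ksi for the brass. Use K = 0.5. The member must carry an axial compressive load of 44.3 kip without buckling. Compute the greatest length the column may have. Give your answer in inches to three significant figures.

L_max ≈ 23.3 in

Buckling occurs about the weak axis: I_min = h·b³/12 with b = 0.707 in (the shorter side).
I_min = 1.46×0.707³/12 = 4.300×10^-2 in⁴
At the buckling limit P_cr = P = 4.430×10^4 lb
From P_cr = π²EI/(K·L)²:  L = (1/K)·√(π²EI/P_cr) = (1/0.5)·√(π²×1.42×10^7×4.300×10^-2/4.430×10^4)
L = 23.3 in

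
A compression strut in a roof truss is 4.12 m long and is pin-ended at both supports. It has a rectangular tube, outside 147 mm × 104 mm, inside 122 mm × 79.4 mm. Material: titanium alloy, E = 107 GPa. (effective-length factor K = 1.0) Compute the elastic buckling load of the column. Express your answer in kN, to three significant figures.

Weak-axis I_min = (h_o·b_o³ − h_i·b_i³)/12 with b_o = 104, b_i = 79.40 mm (shorter outer/inner sides).
I_min = (147×104³ − 122.0×79.40³)/12 = 8.690×10^6 mm⁴
I = 8.690×10^6 mm⁴ = 8.690×10^-6 m⁴
Effective length L_e = K·L = 1 × 4.12 = 4.120 m
P_cr = π²EI / L_e² = π² × 107×10⁹ × 8.690×10^-6 / 4.120² = 5.407×10^5 N

P_cr ≈ 541 kN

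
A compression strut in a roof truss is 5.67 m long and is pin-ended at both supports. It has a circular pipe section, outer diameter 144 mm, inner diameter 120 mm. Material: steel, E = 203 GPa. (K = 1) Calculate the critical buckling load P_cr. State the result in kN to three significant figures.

P_cr ≈ 681 kN

d_o = 144 mm, d_i = 120 mm
I = π(d_o⁴ − d_i⁴)/64 = π(144⁴ − 120.0⁴)/64 = 1.093×10^7 mm⁴
I = 1.093×10^7 mm⁴ = 1.093×10^-5 m⁴
Effective length L_e = K·L = 1 × 5.67 = 5.670 m
P_cr = π²EI / L_e² = π² × 203×10⁹ × 1.093×10^-5 / 5.670² = 6.810×10^5 N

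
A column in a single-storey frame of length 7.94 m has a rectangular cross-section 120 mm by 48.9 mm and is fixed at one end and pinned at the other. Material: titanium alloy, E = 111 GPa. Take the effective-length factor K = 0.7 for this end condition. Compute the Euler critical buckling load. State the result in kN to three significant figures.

Buckling occurs about the weak axis: I_min = h·b³/12 with b = 48.9 mm (the shorter side).
I_min = 120×48.9³/12 = 1.169×10^6 mm⁴
I = 1.169×10^6 mm⁴ = 1.169×10^-6 m⁴
Effective length L_e = K·L = 0.7 × 7.94 = 5.558 m
P_cr = π²EI / L_e² = π² × 111×10⁹ × 1.169×10^-6 / 5.558² = 4.147×10^4 N

P_cr ≈ 41.5 kN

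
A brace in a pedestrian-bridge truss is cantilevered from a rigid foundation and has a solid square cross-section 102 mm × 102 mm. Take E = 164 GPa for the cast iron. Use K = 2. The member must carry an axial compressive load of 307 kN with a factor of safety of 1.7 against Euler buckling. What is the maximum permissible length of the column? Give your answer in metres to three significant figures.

L_max ≈ 2.64 m

I = a⁴/12 = 102⁴/12 = 9.020×10^6 mm⁴
I = 9.020×10^-6 m⁴
Required critical load P_cr = n·P = 1.7 × 307 = 521.9 kN = 5.219×10^5 N
From P_cr = π²EI/(K·L)²:  L = (1/K)·√(π²EI/P_cr) = (1/2)·√(π²×1.64×10^11×9.020×10^-6/5.219×10^5)
L = 2.64 m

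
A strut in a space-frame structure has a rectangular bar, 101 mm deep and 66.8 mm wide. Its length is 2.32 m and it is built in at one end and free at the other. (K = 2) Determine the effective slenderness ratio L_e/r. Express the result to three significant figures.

λ ≈ 241

For a rectangle r_min = b/√12 = 66.8/√12 = 19.28 mm
L_e = K·L = 2 × 2.32 m = 4.640 m = 4640.0 mm
λ = L_e / r_min = 4640.0 / 19.28 = 241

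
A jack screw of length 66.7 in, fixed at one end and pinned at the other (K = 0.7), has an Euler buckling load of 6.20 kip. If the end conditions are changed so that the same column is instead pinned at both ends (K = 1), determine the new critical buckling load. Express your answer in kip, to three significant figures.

P_cr ∝ 1/K², so P_cr,new = P_cr,old × (K_old/K_new)² = 6.20 × (0.7/1)²
= 6.20 × 0.4900 = 3.04 kip

P_cr ≈ 3.04 kip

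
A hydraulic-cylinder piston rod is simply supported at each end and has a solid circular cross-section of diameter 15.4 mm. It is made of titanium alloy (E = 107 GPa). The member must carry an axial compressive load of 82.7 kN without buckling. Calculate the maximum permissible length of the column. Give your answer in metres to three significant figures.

L_max ≈ 0.188 m

I = πd⁴/64 = π×15.4⁴/64 = 2.761×10^3 mm⁴
I = 2.761×10^-9 m⁴
At the buckling limit P_cr = P = 8.270×10^4 N
From P_cr = π²EI/(K·L)²:  L = (1/K)·√(π²EI/P_cr) = (1/1)·√(π²×1.07×10^11×2.761×10^-9/8.270×10^4)
L = 0.188 m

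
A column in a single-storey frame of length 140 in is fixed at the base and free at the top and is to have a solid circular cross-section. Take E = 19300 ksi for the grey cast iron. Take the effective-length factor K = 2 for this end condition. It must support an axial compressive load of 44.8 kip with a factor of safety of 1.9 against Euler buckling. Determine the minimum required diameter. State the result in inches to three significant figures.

d ≈ 5.17 in

Required P_cr = n·P = 1.9 × 44.8 = 85.12 kip
L_e = K·L = 2 × 140 = 280.0 in
Required I = P_cr·L_e²/(π²E) = 8.512×10^4 × 280.0² / (π² × 1.93×10^7) = 35.03 in⁴
Solid circle: I = πd⁴/64  ⇒  d = (64I/π)^(1/4) = (64×35.03/π)^(1/4) = 5.17 in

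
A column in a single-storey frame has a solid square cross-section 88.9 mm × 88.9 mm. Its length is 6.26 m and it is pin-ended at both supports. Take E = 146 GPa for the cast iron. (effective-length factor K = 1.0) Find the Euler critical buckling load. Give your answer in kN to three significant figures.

I = a⁴/12 = 88.9⁴/12 = 5.205×10^6 mm⁴
I = 5.205×10^6 mm⁴ = 5.205×10^-6 m⁴
Effective length L_e = K·L = 1 × 6.26 = 6.260 m
P_cr = π²EI / L_e² = π² × 146×10⁹ × 5.205×10^-6 / 6.260² = 1.914×10^5 N

P_cr ≈ 191 kN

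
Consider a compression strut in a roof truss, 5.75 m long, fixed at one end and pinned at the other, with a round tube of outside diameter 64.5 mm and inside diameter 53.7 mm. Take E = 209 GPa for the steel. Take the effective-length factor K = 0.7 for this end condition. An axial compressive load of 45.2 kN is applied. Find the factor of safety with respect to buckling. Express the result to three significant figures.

n ≈ 1.24

d_o = 64.5 mm, d_i = 53.7 mm
I = π(d_o⁴ − d_i⁴)/64 = π(64.5⁴ − 53.70⁴)/64 = 4.414×10^5 mm⁴
I = 4.414×10^5 mm⁴ = 4.414×10^-7 m⁴
Effective length L_e = K·L = 0.7 × 5.75 = 4.025 m
P_cr = π²EI / L_e² = π² × 209×10⁹ × 4.414×10^-7 / 4.025² = 5.620×10^4 N
Factor of safety n = P_cr / P = 56.201 / 45.2 = 1.24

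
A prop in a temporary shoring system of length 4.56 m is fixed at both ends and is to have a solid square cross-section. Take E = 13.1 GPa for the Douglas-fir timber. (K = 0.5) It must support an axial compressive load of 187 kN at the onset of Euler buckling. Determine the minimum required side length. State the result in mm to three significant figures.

L_e = K·L = 0.5 × 4.56 = 2.280 m
Required I = P_cr·L_e²/(π²E) = 1.870×10^5 × 2.280² / (π² × 1.31×10^10) = 7.519×10^-6 m⁴
I_req = 7.519×10^6 mm⁴
Solid square: I = a⁴/12  ⇒  a = (12I)^(1/4) = (12×7.519×10^6)^(1/4) = 97.5 mm

a ≈ 97.5 mm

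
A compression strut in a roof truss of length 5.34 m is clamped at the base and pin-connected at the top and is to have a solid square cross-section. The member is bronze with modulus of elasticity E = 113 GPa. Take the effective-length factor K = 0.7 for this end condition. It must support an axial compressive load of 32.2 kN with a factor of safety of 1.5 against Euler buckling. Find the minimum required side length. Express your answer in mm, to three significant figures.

Required P_cr = n·P = 1.5 × 32.2 = 48.30 kN
L_e = K·L = 0.7 × 5.34 = 3.738 m
Required I = P_cr·L_e²/(π²E) = 4.830×10^4 × 3.738² / (π² × 1.13×10^11) = 6.051×10^-7 m⁴
I_req = 6.051×10^5 mm⁴
Solid square: I = a⁴/12  ⇒  a = (12I)^(1/4) = (12×6.051×10^5)^(1/4) = 51.9 mm

a ≈ 51.9 mm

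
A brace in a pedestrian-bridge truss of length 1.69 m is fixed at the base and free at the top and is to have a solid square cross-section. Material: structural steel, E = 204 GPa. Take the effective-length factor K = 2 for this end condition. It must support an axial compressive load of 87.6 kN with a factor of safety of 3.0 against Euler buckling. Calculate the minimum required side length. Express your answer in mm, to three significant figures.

Required P_cr = n·P = 3.0 × 87.6 = 262.8 kN
L_e = K·L = 2 × 1.69 = 3.380 m
Required I = P_cr·L_e²/(π²E) = 2.628×10^5 × 3.380² / (π² × 2.04×10^11) = 1.491×10^-6 m⁴
I_req = 1.491×10^6 mm⁴
Solid square: I = a⁴/12  ⇒  a = (12I)^(1/4) = (12×1.491×10^6)^(1/4) = 65.0 mm

a ≈ 65.0 mm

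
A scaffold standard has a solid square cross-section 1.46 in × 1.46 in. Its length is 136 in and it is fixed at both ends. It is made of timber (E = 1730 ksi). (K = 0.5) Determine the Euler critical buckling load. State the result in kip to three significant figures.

I = a⁴/12 = 1.46⁴/12 = 0.3786 in⁴
Effective length L_e = K·L = 0.5 × 136 = 68.00 in
P_cr = π²EI / L_e² = π² × 1730×10³ × 0.3786 / 68.00² = 1.398×10^3 lb

P_cr ≈ 1.40 kip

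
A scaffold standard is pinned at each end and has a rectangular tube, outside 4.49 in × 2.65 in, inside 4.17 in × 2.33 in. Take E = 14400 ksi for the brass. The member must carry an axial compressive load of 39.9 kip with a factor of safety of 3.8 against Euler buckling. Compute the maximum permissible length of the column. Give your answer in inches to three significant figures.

L_max ≈ 49.1 in

Weak-axis I_min = (h_o·b_o³ − h_i·b_i³)/12 with b_o = 2.65, b_i = 2.330 in (shorter outer/inner sides).
I_min = (4.49×2.65³ − 4.170×2.330³)/12 = 2.567 in⁴
Required critical load P_cr = n·P = 3.8 × 39.9 = 151.6 kip = 1.516×10^5 lb
From P_cr = π²EI/(K·L)²:  L = (1/K)·√(π²EI/P_cr) = (1/1)·√(π²×1.44×10^7×2.567/1.516×10^5)
L = 49.1 in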